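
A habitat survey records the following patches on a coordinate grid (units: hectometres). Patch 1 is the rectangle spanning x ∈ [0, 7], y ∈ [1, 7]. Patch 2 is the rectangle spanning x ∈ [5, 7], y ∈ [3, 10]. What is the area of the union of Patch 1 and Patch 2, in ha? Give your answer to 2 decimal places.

By inclusion–exclusion:
Individual areas: |Patch 1| = 42, |Patch 2| = 14.
|Patch 1∩Patch 2|: x∈[5,7], y∈[3,7] → 2·4 = 8.
|Patch 1 ∪ Patch 2| = 56 − 8 = 48.00.

48.00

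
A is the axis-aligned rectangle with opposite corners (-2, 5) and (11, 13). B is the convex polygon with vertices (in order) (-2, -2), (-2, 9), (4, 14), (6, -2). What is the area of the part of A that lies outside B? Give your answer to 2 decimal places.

|A| = 104, |A∩B| = 43.4.
|A ∖ B| = |A| − |A∩B| = 104 − 43.4 = 60.60.

60.60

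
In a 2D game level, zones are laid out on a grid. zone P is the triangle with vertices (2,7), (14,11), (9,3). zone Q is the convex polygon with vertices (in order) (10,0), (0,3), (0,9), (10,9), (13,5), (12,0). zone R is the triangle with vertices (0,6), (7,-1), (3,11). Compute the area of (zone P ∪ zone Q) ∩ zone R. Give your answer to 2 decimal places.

24.22

The region (zone P ∪ zone Q) ∩ zone R is the polygon with vertices (4.286,1.714), (0,6), (1.8,9), (3.667,9), (6.296,1.111).
By the shoelace formula its area is 24.22.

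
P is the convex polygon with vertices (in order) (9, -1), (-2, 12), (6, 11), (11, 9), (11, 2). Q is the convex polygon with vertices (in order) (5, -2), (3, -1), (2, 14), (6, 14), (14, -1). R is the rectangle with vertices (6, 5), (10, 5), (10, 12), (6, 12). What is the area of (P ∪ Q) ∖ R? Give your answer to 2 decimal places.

|P ∪ Q| = 134.3704.
|(P ∪ Q) ∩ R| = 22.7842.
|(P ∪ Q) ∖ R| = 134.3704 − 22.7842 = 111.59.

111.59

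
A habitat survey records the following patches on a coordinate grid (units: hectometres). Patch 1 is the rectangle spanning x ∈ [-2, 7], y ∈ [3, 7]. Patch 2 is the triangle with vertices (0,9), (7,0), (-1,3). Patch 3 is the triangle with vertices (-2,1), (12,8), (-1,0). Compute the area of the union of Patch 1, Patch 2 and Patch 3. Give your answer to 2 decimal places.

By inclusion–exclusion:
Individual areas: |Patch 1| = 36, |Patch 2| = 25.5, |Patch 3| = 10.5.
|Patch 1∩Patch 2| = 15.1111.
|Patch 1∩Patch 3| = 3.2452.
|Patch 2∩Patch 3| = 2.9541.
|Patch 1∩Patch 2∩Patch 3| = 1.1496.
|Patch 1 ∪ Patch 2 ∪ Patch 3| = 72 − 21.3104 + 1.1496 = 51.84.

51.84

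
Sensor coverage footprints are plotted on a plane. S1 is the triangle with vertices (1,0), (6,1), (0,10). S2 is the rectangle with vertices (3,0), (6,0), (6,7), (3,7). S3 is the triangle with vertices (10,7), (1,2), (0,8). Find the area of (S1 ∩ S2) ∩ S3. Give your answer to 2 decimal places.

1.39

The region (S1 ∩ S2) ∩ S3 is the polygon with vertices (3,5.5), (4.162,3.757), (3,3.111).
By the shoelace formula its area is 1.39.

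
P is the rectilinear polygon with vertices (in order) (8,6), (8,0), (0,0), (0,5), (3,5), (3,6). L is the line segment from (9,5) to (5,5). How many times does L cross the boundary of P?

The segment meets the boundary at (8,5).

1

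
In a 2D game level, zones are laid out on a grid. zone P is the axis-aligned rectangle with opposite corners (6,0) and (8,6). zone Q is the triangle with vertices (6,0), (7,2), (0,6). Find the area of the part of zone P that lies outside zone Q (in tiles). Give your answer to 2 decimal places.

|zone P| = 12, |zone P∩zone Q| = 1.2857.
|zone P ∖ zone Q| = |zone P| − |zone P∩zone Q| = 12 − 1.2857 = 10.71.

10.71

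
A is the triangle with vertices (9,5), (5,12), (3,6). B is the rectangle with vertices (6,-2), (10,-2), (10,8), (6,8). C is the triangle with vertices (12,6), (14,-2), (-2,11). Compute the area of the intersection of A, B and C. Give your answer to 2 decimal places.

5.50

The intersection is the polygon with vertices (6,5.5), (6,8), (6.4,8), (7.513,7.603), (9,5).
By the shoelace formula its area is 5.50.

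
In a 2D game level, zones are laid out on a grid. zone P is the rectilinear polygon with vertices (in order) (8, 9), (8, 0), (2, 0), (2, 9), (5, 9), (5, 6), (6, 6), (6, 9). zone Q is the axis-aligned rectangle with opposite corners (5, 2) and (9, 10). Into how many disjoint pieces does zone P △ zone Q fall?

zone P △ zone Q is a single connected region.

1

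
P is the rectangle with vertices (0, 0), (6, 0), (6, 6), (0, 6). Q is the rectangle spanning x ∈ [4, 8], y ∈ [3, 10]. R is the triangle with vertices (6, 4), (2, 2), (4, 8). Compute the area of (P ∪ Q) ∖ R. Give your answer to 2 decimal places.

|P ∪ Q| = 58.
|(P ∪ Q) ∩ R| = 9.3333.
|(P ∪ Q) ∖ R| = 58 − 9.3333 = 48.67.

48.67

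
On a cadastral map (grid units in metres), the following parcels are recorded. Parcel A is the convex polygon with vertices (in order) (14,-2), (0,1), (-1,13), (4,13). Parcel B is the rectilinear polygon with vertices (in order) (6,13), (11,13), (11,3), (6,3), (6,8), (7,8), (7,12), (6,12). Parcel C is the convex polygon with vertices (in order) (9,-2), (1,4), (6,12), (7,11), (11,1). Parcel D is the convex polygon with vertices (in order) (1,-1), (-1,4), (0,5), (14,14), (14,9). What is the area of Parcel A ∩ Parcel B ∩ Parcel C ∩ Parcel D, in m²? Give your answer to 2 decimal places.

The intersection is the polygon with vertices (6,8), (7,8), (7,8.5), (9.152,5.271), (6.2,3), (6,3).
By the shoelace formula its area is 10.01.

10.01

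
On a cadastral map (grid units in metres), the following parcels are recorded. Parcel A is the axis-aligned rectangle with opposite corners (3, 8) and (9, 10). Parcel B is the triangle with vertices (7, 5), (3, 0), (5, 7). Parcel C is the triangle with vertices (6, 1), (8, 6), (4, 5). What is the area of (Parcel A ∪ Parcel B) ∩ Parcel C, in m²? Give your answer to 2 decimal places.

The region (Parcel A ∪ Parcel B) ∩ Parcel C is the polygon with vertices (5.154,2.692), (4.273,4.455), (4.462,5.115), (6.4,5.6), (7,5).
By the shoelace formula its area is 4.22.

4.22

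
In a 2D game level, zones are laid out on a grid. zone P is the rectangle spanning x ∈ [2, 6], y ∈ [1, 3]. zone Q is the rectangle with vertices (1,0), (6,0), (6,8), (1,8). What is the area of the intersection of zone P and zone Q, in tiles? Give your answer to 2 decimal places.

|zone P∩zone Q|: x∈[2,6], y∈[1,3] → 4·2 = 8.

8.00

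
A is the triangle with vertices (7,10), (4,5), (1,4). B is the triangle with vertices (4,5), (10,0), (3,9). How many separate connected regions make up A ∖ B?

2

A ∖ B splits into 2 disjoint pieces (area 1.8639, area 2.6).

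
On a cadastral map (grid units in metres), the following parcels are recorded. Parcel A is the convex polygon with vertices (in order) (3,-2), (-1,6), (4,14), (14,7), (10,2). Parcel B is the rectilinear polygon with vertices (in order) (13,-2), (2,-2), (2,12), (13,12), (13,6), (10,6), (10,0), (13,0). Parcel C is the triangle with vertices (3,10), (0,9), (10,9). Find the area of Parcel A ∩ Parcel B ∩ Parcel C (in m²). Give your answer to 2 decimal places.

4.33

The intersection is the polygon with vertices (2,9.667), (3,10), (10,9), (2,9).
By the shoelace formula its area is 4.33.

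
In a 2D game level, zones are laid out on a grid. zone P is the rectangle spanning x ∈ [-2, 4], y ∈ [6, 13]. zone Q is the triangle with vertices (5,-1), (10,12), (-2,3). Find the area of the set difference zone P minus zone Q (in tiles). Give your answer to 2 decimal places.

40.50

|zone P| = 42, |zone P∩zone Q| = 1.5.
|zone P ∖ zone Q| = |zone P| − |zone P∩zone Q| = 42 − 1.5 = 40.50.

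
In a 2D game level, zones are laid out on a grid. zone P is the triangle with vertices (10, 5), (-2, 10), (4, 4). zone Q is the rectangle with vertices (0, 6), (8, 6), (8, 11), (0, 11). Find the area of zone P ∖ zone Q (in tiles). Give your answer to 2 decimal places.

10.97

|zone P| = 21, |zone P∩zone Q| = 10.0333.
|zone P ∖ zone Q| = |zone P| − |zone P∩zone Q| = 21 − 10.0333 = 10.97.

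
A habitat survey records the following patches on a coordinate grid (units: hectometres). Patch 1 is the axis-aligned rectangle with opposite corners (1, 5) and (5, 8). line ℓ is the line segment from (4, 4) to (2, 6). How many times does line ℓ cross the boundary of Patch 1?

The segment meets the boundary at (3,5).

1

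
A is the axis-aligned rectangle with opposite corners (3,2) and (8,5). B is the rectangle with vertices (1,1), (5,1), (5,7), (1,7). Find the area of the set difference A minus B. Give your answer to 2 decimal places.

9.00

|A∩B|: x∈[3,5], y∈[2,5] → 2·3 = 6.
|A| = 15.
|A ∖ B| = |A| − |A∩B| = 15 − 6 = 9.00.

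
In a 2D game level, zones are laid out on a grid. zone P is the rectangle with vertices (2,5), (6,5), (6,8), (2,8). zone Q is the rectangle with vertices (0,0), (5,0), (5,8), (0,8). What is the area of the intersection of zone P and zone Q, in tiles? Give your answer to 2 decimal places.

|zone P∩zone Q|: x∈[2,5], y∈[5,8] → 3·3 = 9.

9.00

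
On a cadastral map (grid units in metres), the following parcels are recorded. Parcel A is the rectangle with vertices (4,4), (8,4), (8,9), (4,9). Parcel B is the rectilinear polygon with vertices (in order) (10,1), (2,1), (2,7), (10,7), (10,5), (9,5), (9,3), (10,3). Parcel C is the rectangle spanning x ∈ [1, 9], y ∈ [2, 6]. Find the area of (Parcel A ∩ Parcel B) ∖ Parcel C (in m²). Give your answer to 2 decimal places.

|Parcel A ∩ Parcel B| = 12.
|(Parcel A ∩ Parcel B) ∩ Parcel C| = 8.
|(Parcel A ∩ Parcel B) ∖ Parcel C| = 12 − 8 = 4.00.

4.00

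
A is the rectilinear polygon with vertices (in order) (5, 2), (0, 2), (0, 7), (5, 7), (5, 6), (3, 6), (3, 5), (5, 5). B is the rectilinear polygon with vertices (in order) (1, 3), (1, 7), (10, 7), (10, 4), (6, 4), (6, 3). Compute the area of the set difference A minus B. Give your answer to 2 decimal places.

|A| = 23, |A∩B| = 14.
|A ∖ B| = |A| − |A∩B| = 23 − 14 = 9.00.

9.00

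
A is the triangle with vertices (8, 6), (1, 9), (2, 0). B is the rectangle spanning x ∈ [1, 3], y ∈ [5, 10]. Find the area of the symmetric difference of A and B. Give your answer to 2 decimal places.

27.49

|A| = 30, |B| = 10, |A∩B| = 6.254.
|A △ B| = |A| + |B| − 2·|A∩B| = 30 + 10 − 12.5079 = 27.49.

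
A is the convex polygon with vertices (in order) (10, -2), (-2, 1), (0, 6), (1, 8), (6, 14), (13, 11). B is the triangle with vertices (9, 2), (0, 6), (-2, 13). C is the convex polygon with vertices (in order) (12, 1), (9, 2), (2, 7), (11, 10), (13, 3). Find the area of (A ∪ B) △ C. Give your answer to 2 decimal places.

|A ∪ B| = 158.4091.
|(A ∪ B) ∩ C| = 45.3113.
|(A ∪ B) △ C| = 158.4091 + 51.5 − 90.6226 = 119.29.

119.29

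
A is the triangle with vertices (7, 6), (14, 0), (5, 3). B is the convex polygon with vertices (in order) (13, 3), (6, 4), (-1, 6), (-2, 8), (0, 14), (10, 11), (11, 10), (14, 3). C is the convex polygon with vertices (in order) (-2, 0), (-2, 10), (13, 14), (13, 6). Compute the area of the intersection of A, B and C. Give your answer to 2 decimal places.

3.62

The intersection is the polygon with vertices (6,4), (5.72,4.08), (7,6), (8.909,4.364), (7.474,3.789).
By the shoelace formula its area is 3.62.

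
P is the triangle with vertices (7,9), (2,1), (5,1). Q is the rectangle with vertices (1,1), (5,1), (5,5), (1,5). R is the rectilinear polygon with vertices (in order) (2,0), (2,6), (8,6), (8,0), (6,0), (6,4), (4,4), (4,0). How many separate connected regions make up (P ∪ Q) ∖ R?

3

(P ∪ Q) ∖ R splits into 3 disjoint pieces (area 1.6875, area 4.125, area 4).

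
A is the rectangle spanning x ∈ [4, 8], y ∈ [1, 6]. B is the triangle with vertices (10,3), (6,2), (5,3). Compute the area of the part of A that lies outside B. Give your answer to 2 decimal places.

|A| = 20, |A∩B| = 2.
|A ∖ B| = |A| − |A∩B| = 20 − 2 = 18.00.

18.00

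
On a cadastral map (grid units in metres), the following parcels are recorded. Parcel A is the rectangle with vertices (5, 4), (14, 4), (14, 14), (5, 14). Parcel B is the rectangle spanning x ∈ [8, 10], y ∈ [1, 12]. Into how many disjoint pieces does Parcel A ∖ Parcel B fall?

Parcel A ∖ Parcel B is a single connected region.

1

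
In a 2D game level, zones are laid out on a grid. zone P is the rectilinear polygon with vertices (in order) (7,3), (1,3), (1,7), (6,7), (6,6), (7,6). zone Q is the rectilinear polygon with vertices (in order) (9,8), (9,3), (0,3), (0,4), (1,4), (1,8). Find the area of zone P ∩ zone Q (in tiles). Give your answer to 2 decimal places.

23.00

The intersection is the polygon with vertices (1,3), (1,4), (1,7), (6,7), (6,6), (7,6), (7,3).
By the shoelace formula its area is 23.00.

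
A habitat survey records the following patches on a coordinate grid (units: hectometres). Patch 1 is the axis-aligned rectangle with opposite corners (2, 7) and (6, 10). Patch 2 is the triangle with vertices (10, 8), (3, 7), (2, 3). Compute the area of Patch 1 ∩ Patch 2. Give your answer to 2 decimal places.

0.64

The intersection is the polygon with vertices (6,7), (3,7), (6,7.429).
By the shoelace formula its area is 0.64.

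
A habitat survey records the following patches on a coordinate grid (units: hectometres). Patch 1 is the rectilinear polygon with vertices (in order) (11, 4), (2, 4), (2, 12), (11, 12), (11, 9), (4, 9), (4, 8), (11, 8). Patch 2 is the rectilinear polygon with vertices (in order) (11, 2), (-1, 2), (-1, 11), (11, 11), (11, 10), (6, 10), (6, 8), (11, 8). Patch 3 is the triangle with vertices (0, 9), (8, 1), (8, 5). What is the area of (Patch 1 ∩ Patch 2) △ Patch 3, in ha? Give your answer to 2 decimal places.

|Patch 1 ∩ Patch 2| = 51.
|(Patch 1 ∩ Patch 2) ∩ Patch 3| = 10.5.
|(Patch 1 ∩ Patch 2) △ Patch 3| = 51 + 16 − 21 = 46.00.

46.00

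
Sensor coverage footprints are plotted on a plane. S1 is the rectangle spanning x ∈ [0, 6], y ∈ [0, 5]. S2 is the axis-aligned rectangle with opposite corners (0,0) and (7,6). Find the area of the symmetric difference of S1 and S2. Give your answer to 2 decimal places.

|S1∩S2|: x∈[0,6], y∈[0,5] → 6·5 = 30.
|S1 △ S2| = |S1| + |S2| − 2·|S1∩S2| = 30 + 42 − 60 = 12.00.

12.00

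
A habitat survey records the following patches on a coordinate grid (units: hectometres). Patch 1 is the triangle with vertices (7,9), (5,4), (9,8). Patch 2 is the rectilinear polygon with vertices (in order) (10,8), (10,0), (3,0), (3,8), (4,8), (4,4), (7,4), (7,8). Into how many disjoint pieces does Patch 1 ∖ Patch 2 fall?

Patch 1 ∖ Patch 2 is a single connected region.

1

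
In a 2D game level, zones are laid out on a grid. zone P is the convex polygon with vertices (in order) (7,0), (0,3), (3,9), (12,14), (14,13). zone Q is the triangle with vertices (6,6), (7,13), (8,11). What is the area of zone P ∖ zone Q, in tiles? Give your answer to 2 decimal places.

88.86

|zone P| = 92.5, |zone P∩zone Q| = 3.6364.
|zone P ∖ zone Q| = |zone P| − |zone P∩zone Q| = 92.5 − 3.6364 = 88.86.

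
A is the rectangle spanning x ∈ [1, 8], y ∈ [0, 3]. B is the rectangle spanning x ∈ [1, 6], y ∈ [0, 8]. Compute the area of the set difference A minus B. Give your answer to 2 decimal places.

|A∩B|: x∈[1,6], y∈[0,3] → 5·3 = 15.
|A| = 21.
|A ∖ B| = |A| − |A∩B| = 21 − 15 = 6.00.

6.00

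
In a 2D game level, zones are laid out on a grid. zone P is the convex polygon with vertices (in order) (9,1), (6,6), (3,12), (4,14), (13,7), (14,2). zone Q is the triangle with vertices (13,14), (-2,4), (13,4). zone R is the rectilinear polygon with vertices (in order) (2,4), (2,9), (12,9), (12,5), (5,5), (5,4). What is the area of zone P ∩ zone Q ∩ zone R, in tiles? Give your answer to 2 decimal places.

24.74

The intersection is the polygon with vertices (4.75,8.5), (5.5,9), (10.429,9), (12,7.778), (12,5), (6.6,5), (6,6).
By the shoelace formula its area is 24.74.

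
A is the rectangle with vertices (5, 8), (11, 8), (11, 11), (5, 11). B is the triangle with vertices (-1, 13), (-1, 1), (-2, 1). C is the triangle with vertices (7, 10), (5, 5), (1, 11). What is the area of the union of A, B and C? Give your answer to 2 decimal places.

36.47

By inclusion–exclusion:
Individual areas: |A| = 18, |B| = 6, |C| = 16.
|A∩B| = 0.
|A∩C| = 3.5333.
|B∩C| = 0.
|A∩B∩C| = 0.
|A ∪ B ∪ C| = 40 − 3.5333 + 0 = 36.47.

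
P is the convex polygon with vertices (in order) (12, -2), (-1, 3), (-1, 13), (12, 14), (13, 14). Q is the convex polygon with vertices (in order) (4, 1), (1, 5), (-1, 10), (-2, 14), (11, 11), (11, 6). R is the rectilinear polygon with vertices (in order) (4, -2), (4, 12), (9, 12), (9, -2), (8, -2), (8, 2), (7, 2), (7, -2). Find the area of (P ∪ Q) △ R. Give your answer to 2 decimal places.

|P ∪ Q| = 179.852.
|(P ∪ Q) ∩ R| = 57.1565.
|(P ∪ Q) △ R| = 179.852 + 66 − 114.3131 = 131.54.

131.54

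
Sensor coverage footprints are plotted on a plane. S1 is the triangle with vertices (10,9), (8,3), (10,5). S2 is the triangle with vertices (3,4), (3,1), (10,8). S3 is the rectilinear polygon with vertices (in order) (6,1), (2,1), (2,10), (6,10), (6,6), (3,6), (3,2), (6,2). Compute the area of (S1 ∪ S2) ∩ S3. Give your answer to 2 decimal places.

|S1 ∪ S2| = 14.4559.
|(S1 ∪ S2) ∩ S3| = 0.50.

0.50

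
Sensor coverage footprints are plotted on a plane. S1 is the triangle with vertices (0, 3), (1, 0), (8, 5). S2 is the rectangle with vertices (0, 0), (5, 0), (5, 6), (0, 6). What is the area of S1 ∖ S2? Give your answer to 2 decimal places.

2.09

|S1| = 13, |S1∩S2| = 10.9107.
|S1 ∖ S2| = |S1| − |S1∩S2| = 13 − 10.9107 = 2.09.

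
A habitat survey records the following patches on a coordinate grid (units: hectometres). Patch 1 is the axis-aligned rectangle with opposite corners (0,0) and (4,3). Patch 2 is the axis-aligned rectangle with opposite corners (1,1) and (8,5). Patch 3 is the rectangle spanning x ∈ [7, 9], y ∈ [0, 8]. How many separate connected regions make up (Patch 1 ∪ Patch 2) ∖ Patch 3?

1

(Patch 1 ∪ Patch 2) ∖ Patch 3 is a single connected region.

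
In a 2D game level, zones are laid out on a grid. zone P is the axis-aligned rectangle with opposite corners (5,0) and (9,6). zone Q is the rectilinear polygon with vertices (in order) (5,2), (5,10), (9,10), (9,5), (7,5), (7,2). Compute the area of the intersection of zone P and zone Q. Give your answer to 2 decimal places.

10.00

The intersection is the polygon with vertices (9,5), (7,5), (7,2), (5,2), (5,6), (9,6).
By the shoelace formula its area is 10.00.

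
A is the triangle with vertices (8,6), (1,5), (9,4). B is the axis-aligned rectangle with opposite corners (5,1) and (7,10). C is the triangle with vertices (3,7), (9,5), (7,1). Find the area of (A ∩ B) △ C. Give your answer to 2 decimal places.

11.40

|A ∩ B| = 2.6786.
|(A ∩ B) ∩ C| = 2.6405.
|(A ∩ B) △ C| = 2.6786 + 14 − 5.281 = 11.40.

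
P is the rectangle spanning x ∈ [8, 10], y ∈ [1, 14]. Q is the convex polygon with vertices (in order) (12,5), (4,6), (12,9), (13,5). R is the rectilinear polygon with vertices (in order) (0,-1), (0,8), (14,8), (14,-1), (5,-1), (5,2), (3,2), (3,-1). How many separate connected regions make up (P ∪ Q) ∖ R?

1

(P ∪ Q) ∖ R is a single connected region.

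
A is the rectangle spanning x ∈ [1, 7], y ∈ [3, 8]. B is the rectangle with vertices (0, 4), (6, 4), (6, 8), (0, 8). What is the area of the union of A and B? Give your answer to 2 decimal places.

34.00

By inclusion–exclusion:
Individual areas: |A| = 30, |B| = 24.
|A∩B|: x∈[1,6], y∈[4,8] → 5·4 = 20.
|A ∪ B| = 54 − 20 = 34.00.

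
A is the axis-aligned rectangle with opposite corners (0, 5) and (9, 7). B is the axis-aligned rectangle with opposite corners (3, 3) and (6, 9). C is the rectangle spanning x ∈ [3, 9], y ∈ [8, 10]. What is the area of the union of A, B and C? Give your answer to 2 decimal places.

39.00

By inclusion–exclusion:
Individual areas: |A| = 18, |B| = 18, |C| = 12.
|A∩B|: x∈[3,6], y∈[5,7] → 3·2 = 6.
|A∩C| = 0 (no overlap).
|B∩C|: x∈[3,6], y∈[8,9] → 3·1 = 3.
|A∩B∩C| = 0.
|A ∪ B ∪ C| = 48 − 9 + 0 = 39.00.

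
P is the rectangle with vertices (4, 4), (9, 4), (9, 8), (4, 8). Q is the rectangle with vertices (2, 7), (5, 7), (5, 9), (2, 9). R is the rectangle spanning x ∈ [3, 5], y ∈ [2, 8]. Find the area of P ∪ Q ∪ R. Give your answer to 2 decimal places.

By inclusion–exclusion:
Individual areas: |P| = 20, |Q| = 6, |R| = 12.
|P∩Q|: x∈[4,5], y∈[7,8] → 1·1 = 1.
|P∩R|: x∈[4,5], y∈[4,8] → 1·4 = 4.
|Q∩R|: x∈[3,5], y∈[7,8] → 2·1 = 2.
|P∩Q∩R| = 1.
|P ∪ Q ∪ R| = 38 − 7 + 1 = 32.00.

32.00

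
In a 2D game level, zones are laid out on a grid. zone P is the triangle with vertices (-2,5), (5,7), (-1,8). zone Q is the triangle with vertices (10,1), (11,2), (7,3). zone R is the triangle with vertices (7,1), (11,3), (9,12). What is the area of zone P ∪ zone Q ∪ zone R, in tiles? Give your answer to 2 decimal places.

31.07

By inclusion–exclusion:
Individual areas: |zone P| = 9.5, |zone Q| = 2.5, |zone R| = 20.
|zone P∩zone Q| = 0.
|zone P∩zone R| = 0.
|zone Q∩zone R| = 0.9289.
|zone P∩zone Q∩zone R| = 0.
|zone P ∪ zone Q ∪ zone R| = 32 − 0.9289 + 0 = 31.07.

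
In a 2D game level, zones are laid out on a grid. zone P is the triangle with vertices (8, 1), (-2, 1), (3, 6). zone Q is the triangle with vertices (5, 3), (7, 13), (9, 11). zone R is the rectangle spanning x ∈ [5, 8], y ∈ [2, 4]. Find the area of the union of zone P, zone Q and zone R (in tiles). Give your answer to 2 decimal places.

By inclusion–exclusion:
Individual areas: |zone P| = 25, |zone Q| = 12, |zone R| = 6.
|zone P∩zone Q| = 0.0833.
|zone P∩zone R| = 2.
|zone Q∩zone R| = 0.15.
|zone P∩zone Q∩zone R| = 0.0833.
|zone P ∪ zone Q ∪ zone R| = 43 − 2.2333 + 0.0833 = 40.85.

40.85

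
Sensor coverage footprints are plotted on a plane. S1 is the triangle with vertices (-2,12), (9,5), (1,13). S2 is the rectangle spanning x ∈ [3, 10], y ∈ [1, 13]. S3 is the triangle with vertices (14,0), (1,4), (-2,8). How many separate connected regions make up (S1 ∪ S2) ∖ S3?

2

(S1 ∪ S2) ∖ S3 splits into 2 disjoint pieces (area 74.2045, area 9.1538).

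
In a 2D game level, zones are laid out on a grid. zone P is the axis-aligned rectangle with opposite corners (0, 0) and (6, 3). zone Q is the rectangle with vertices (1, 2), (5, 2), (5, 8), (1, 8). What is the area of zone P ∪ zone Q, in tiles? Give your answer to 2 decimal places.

38.00

By inclusion–exclusion:
Individual areas: |zone P| = 18, |zone Q| = 24.
|zone P∩zone Q|: x∈[1,5], y∈[2,3] → 4·1 = 4.
|zone P ∪ zone Q| = 42 − 4 = 38.00.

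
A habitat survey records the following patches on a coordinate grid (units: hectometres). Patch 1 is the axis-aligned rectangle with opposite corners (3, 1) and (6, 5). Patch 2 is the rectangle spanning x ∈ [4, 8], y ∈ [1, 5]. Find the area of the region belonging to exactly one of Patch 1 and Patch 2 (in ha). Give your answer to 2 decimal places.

|Patch 1∩Patch 2|: x∈[4,6], y∈[1,5] → 2·4 = 8.
|Patch 1 △ Patch 2| = |Patch 1| + |Patch 2| − 2·|Patch 1∩Patch 2| = 12 + 16 − 16 = 12.00.

12.00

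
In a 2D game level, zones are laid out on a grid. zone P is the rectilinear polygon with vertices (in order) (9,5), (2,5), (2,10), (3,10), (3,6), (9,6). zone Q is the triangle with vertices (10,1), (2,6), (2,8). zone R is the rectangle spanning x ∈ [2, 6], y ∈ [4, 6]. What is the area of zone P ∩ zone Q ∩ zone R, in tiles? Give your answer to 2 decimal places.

2.06

The intersection is the polygon with vertices (2,6), (3,6), (4.286,6), (5.429,5), (3.6,5).
By the shoelace formula its area is 2.06.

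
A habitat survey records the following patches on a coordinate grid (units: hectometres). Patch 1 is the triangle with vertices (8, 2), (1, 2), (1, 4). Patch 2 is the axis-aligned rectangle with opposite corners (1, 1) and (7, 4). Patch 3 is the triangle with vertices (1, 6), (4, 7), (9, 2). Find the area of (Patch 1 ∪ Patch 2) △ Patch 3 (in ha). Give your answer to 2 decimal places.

26.14

|Patch 1 ∪ Patch 2| = 18.1429.
|(Patch 1 ∪ Patch 2) ∩ Patch 3| = 1.
|(Patch 1 ∪ Patch 2) △ Patch 3| = 18.1429 + 10 − 2 = 26.14.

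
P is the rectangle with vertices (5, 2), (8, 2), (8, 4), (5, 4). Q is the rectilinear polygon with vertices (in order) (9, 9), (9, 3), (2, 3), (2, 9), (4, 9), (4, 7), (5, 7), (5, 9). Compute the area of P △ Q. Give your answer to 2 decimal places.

40.00

|P| = 6, |Q| = 40, |P∩Q| = 3.
|P △ Q| = |P| + |Q| − 2·|P∩Q| = 6 + 40 − 6 = 40.00.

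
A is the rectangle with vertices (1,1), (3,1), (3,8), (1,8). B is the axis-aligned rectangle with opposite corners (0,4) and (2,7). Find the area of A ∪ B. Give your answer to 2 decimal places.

By inclusion–exclusion:
Individual areas: |A| = 14, |B| = 6.
|A∩B|: x∈[1,2], y∈[4,7] → 1·3 = 3.
|A ∪ B| = 20 − 3 = 17.00.

17.00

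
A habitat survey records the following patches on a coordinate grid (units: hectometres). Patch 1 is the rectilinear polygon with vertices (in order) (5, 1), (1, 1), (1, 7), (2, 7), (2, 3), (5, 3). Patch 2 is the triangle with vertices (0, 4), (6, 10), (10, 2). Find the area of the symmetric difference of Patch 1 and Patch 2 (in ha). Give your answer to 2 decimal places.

|Patch 1| = 12, |Patch 2| = 36, |Patch 1∩Patch 2| = 1.8.
|Patch 1 △ Patch 2| = |Patch 1| + |Patch 2| − 2·|Patch 1∩Patch 2| = 12 + 36 − 3.6 = 44.40.

44.40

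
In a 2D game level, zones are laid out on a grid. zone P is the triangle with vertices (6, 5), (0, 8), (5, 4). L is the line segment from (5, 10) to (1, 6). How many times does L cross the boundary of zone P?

The segment meets the boundary at (1.667,6.667), (2,7).

2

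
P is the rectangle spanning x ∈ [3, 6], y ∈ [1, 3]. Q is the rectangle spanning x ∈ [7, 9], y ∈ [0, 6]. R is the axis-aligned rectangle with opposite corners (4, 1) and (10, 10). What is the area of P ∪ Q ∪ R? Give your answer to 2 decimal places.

58.00

By inclusion–exclusion:
Individual areas: |P| = 6, |Q| = 12, |R| = 54.
|P∩Q| = 0 (no overlap).
|P∩R|: x∈[4,6], y∈[1,3] → 2·2 = 4.
|Q∩R|: x∈[7,9], y∈[1,6] → 2·5 = 10.
|P∩Q∩R| = 0.
|P ∪ Q ∪ R| = 72 − 14 + 0 = 58.00.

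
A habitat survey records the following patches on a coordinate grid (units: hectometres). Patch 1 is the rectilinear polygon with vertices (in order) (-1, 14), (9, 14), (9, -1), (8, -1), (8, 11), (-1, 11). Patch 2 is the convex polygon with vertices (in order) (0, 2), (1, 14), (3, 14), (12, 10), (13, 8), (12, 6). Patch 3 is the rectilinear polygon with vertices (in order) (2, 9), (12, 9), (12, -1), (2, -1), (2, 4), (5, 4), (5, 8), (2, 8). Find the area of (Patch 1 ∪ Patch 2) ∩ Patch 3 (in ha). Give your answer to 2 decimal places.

40.50

|Patch 1 ∪ Patch 2| = 117.4583.
|(Patch 1 ∪ Patch 2) ∩ Patch 3| = 40.50.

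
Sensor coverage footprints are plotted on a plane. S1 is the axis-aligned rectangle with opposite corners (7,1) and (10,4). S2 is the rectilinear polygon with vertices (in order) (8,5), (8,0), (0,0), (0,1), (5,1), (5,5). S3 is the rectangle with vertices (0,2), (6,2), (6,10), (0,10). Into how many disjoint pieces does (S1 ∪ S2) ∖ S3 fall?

(S1 ∪ S2) ∖ S3 is a single connected region.

1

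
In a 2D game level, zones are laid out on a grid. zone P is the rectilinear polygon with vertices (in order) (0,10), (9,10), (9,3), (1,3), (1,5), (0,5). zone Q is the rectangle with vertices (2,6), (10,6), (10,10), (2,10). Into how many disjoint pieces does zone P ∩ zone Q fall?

1

zone P ∩ zone Q is a single connected region.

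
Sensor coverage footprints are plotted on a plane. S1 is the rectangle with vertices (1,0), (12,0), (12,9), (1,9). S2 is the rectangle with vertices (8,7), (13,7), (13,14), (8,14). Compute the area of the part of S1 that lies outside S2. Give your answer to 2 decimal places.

|S1∩S2|: x∈[8,12], y∈[7,9] → 4·2 = 8.
|S1| = 99.
|S1 ∖ S2| = |S1| − |S1∩S2| = 99 − 8 = 91.00.

91.00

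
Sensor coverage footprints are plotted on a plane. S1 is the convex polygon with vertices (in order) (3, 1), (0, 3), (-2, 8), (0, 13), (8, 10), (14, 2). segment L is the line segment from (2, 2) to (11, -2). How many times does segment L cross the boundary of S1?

1

The segment meets the boundary at (4.038,1.094).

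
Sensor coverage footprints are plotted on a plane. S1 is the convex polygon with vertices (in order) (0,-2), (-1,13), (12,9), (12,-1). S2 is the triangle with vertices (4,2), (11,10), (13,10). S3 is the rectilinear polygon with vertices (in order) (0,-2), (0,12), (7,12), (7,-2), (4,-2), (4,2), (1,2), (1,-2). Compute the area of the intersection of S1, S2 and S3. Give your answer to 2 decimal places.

The intersection is the polygon with vertices (4,2), (7,5.429), (7,4.667).
By the shoelace formula its area is 1.14.

1.14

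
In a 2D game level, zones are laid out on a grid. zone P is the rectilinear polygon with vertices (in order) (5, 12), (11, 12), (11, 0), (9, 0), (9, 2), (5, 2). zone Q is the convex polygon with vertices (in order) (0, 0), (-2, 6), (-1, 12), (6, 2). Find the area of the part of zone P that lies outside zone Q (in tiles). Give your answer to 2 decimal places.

|zone P| = 64, |zone P∩zone Q| = 0.7143.
|zone P ∖ zone Q| = |zone P| − |zone P∩zone Q| = 64 − 0.7143 = 63.29.

63.29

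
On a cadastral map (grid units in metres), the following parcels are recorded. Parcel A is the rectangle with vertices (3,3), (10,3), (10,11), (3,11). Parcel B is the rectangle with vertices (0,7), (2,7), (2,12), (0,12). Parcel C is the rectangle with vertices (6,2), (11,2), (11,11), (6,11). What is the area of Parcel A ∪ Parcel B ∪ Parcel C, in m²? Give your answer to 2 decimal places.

By inclusion–exclusion:
Individual areas: |Parcel A| = 56, |Parcel B| = 10, |Parcel C| = 45.
|Parcel A∩Parcel B| = 0 (no overlap).
|Parcel A∩Parcel C|: x∈[6,10], y∈[3,11] → 4·8 = 32.
|Parcel B∩Parcel C| = 0 (no overlap).
|Parcel A∩Parcel B∩Parcel C| = 0.
|Parcel A ∪ Parcel B ∪ Parcel C| = 111 − 32 + 0 = 79.00.

79.00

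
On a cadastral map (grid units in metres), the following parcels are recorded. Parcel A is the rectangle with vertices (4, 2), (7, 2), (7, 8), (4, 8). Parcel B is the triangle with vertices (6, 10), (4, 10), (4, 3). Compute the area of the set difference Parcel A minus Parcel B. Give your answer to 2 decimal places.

|Parcel A| = 18, |Parcel A∩Parcel B| = 3.5714.
|Parcel A ∖ Parcel B| = |Parcel A| − |Parcel A∩Parcel B| = 18 − 3.5714 = 14.43.

14.43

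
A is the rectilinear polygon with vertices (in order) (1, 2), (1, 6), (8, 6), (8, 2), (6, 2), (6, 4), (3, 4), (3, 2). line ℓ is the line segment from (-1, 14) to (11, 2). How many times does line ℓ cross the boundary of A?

2

The segment meets the boundary at (8,5), (7,6).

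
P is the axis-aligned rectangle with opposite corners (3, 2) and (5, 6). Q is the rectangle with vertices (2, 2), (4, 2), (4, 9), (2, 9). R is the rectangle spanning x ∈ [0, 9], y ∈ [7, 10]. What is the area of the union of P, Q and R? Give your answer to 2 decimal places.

41.00

By inclusion–exclusion:
Individual areas: |P| = 8, |Q| = 14, |R| = 27.
|P∩Q|: x∈[3,4], y∈[2,6] → 1·4 = 4.
|P∩R| = 0 (no overlap).
|Q∩R|: x∈[2,4], y∈[7,9] → 2·2 = 4.
|P∩Q∩R| = 0.
|P ∪ Q ∪ R| = 49 − 8 + 0 = 41.00.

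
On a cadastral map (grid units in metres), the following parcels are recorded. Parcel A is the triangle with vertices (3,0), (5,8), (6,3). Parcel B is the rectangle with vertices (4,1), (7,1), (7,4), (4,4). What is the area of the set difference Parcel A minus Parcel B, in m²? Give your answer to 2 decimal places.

|Parcel A| = 9, |Parcel A∩Parcel B| = 3.9.
|Parcel A ∖ Parcel B| = |Parcel A| − |Parcel A∩Parcel B| = 9 − 3.9 = 5.10.

5.10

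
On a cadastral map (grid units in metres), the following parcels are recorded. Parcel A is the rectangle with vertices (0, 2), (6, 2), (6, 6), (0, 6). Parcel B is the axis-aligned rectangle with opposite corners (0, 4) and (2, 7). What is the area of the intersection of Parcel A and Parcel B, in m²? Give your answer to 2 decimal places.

|Parcel A∩Parcel B|: x∈[0,2], y∈[4,6] → 2·2 = 4.

4.00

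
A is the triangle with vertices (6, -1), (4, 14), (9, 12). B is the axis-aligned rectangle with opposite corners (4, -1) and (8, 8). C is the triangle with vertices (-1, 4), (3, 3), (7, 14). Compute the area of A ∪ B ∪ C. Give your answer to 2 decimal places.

75.82

By inclusion–exclusion:
Individual areas: |A| = 35.5, |B| = 36, |C| = 24.
|A∩B| = 14.7333.
|A∩C| = 4.0257.
|B∩C| = 0.9205.
|A∩B∩C| = 0.0003.
|A ∪ B ∪ C| = 95.5 − 19.6794 + 0.0003 = 75.82.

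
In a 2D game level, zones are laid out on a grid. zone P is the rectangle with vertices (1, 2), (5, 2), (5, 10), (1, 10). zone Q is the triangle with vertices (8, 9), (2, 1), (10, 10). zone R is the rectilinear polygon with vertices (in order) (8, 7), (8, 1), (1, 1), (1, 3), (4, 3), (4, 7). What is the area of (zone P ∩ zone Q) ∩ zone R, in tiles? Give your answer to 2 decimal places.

0.73

|zone P ∩ zone Q| = 0.8681.
|(zone P ∩ zone Q) ∩ zone R| = 0.73.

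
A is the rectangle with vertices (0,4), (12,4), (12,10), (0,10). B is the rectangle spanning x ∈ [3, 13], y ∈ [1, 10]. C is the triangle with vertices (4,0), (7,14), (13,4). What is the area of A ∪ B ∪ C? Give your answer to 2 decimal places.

115.53

By inclusion–exclusion:
Individual areas: |A| = 72, |B| = 90, |C| = 57.
|A∩B|: x∈[3,12], y∈[4,10] → 9·6 = 54.
|A∩C| = 33.3667.
|B∩C| = 49.4679.
|A∩B∩C| = 33.3667.
|A ∪ B ∪ C| = 219 − 136.8345 + 33.3667 = 115.53.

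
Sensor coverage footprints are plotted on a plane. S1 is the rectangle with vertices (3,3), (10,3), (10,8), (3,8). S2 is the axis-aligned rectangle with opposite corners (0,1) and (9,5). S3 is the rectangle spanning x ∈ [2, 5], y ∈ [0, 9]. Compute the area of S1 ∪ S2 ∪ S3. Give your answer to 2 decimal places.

68.00

By inclusion–exclusion:
Individual areas: |S1| = 35, |S2| = 36, |S3| = 27.
|S1∩S2|: x∈[3,9], y∈[3,5] → 6·2 = 12.
|S1∩S3|: x∈[3,5], y∈[3,8] → 2·5 = 10.
|S2∩S3|: x∈[2,5], y∈[1,5] → 3·4 = 12.
|S1∩S2∩S3| = 4.
|S1 ∪ S2 ∪ S3| = 98 − 34 + 4 = 68.00.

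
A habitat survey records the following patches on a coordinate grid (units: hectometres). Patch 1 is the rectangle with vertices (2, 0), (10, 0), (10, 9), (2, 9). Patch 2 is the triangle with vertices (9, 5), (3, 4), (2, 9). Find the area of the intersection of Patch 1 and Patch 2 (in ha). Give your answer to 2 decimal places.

15.50

The intersection is the polygon with vertices (3,4), (2,9), (9,5).
By the shoelace formula its area is 15.50.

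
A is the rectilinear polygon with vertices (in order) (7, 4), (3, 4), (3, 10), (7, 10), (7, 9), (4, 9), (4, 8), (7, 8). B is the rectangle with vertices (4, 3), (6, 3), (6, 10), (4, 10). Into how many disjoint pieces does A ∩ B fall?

A ∩ B splits into 2 disjoint pieces (area 8, area 2).

2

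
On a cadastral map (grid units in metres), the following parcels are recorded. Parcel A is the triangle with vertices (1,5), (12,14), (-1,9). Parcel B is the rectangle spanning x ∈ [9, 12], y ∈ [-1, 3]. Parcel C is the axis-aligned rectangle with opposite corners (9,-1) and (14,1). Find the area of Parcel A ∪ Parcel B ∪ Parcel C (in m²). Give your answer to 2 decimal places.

By inclusion–exclusion:
Individual areas: |Parcel A| = 31, |Parcel B| = 12, |Parcel C| = 10.
|Parcel A∩Parcel B| = 0.
|Parcel A∩Parcel C| = 0.
|Parcel B∩Parcel C|: x∈[9,12], y∈[-1,1] → 3·2 = 6.
|Parcel A∩Parcel B∩Parcel C| = 0.
|Parcel A ∪ Parcel B ∪ Parcel C| = 53 − 6 + 0 = 47.00.

47.00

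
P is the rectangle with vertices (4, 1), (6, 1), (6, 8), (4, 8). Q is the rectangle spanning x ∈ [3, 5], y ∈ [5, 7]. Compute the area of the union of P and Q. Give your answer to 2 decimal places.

16.00

By inclusion–exclusion:
Individual areas: |P| = 14, |Q| = 4.
|P∩Q|: x∈[4,5], y∈[5,7] → 1·2 = 2.
|P ∪ Q| = 18 − 2 = 16.00.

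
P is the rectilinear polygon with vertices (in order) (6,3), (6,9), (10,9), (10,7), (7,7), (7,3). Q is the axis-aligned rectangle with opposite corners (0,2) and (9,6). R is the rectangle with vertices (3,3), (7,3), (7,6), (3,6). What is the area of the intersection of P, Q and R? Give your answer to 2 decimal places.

3.00

The intersection is the polygon with vertices (7,6), (7,3), (6,3), (6,6).
By the shoelace formula its area is 3.00.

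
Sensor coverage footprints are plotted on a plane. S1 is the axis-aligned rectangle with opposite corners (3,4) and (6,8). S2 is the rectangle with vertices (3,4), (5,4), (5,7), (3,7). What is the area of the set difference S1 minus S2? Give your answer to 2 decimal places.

6.00

|S1∩S2|: x∈[3,5], y∈[4,7] → 2·3 = 6.
|S1| = 12.
|S1 ∖ S2| = |S1| − |S1∩S2| = 12 − 6 = 6.00.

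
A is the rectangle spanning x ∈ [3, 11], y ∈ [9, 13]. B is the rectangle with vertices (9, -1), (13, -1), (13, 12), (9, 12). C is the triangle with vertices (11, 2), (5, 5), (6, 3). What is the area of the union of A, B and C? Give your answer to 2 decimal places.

By inclusion–exclusion:
Individual areas: |A| = 32, |B| = 52, |C| = 4.5.
|A∩B|: x∈[9,11], y∈[9,12] → 2·3 = 6.
|A∩C| = 0.
|B∩C| = 0.6.
|A∩B∩C| = 0.
|A ∪ B ∪ C| = 88.5 − 6.6 + 0 = 81.90.

81.90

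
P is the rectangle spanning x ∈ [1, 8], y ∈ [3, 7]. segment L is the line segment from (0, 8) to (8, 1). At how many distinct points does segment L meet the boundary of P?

2

The segment meets the boundary at (5.714,3), (1.143,7).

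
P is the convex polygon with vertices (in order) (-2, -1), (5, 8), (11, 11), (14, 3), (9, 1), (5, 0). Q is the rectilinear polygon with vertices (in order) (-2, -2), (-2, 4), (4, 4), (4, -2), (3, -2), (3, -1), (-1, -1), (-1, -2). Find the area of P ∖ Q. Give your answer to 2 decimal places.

|P| = 94, |P∩Q| = 17.7063.
|P ∖ Q| = |P| − |P∩Q| = 94 − 17.7063 = 76.29.

76.29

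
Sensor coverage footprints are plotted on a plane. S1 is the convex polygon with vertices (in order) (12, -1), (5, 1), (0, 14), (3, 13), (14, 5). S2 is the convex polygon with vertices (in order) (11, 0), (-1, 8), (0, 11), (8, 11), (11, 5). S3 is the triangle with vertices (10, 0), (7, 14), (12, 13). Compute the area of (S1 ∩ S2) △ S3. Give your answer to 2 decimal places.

|S1 ∩ S2| = 59.0103.
|(S1 ∩ S2) ∩ S3| = 10.4106.
|(S1 ∩ S2) △ S3| = 59.0103 + 33.5 − 20.8212 = 71.69.

71.69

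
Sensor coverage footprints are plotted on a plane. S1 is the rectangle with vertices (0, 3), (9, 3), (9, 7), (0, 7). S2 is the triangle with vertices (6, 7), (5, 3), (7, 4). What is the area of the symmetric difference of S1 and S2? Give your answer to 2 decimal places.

|S1| = 36, |S2| = 3.5, |S1∩S2| = 3.5.
|S1 △ S2| = |S1| + |S2| − 2·|S1∩S2| = 36 + 3.5 − 7 = 32.50.

32.50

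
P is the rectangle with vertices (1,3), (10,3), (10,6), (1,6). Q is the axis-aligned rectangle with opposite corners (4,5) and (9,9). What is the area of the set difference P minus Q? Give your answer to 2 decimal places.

22.00

|P∩Q|: x∈[4,9], y∈[5,6] → 5·1 = 5.
|P| = 27.
|P ∖ Q| = |P| − |P∩Q| = 27 − 5 = 22.00.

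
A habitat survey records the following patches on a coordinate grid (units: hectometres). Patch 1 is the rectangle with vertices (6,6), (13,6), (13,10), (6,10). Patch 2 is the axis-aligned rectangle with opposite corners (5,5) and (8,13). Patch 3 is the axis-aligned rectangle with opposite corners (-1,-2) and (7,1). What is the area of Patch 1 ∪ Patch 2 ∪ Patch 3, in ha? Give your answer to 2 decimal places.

By inclusion–exclusion:
Individual areas: |Patch 1| = 28, |Patch 2| = 24, |Patch 3| = 24.
|Patch 1∩Patch 2|: x∈[6,8], y∈[6,10] → 2·4 = 8.
|Patch 1∩Patch 3| = 0 (no overlap).
|Patch 2∩Patch 3| = 0 (no overlap).
|Patch 1∩Patch 2∩Patch 3| = 0.
|Patch 1 ∪ Patch 2 ∪ Patch 3| = 76 − 8 + 0 = 68.00.

68.00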